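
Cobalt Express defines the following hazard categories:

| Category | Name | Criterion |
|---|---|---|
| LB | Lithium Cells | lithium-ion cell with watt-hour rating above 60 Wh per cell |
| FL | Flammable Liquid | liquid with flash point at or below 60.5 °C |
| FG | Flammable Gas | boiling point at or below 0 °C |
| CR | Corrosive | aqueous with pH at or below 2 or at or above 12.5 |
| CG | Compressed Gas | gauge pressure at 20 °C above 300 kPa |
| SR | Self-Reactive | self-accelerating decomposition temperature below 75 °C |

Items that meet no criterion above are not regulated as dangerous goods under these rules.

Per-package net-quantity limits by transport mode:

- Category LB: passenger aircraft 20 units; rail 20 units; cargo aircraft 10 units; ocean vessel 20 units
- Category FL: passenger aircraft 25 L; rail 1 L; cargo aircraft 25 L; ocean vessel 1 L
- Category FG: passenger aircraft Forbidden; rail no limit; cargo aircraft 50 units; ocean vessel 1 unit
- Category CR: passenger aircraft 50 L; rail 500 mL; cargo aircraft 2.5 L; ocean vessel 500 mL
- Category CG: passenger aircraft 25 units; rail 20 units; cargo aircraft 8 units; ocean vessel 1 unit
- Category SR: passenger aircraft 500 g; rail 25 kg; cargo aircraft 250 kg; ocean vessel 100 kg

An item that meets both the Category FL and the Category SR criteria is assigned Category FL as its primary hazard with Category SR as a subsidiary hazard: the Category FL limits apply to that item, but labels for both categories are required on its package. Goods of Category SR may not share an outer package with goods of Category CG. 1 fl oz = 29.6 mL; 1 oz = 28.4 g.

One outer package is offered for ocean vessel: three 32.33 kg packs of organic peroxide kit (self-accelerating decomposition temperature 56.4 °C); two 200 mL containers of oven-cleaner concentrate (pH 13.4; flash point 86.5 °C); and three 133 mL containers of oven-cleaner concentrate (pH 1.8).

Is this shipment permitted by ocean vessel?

Organic peroxide kit: self-accelerating decomposition temperature 56.4 °C < 75 °C → Category SR (Self-Reactive).
pH 13.4 meets the Category CR criterion (Corrosive), so the oven-cleaner concentrate is Category CR.
With pH 1.8 (≤ 2), the oven-cleaner concentrate falls in Category CR.
Total Category CR: (two 200 mL containers = 400 mL) + (three 133 mL containers = 399 mL) = 799 mL.
799 mL > 500 mL (ocean vessel limit, Category CR) — over the limit.
Category SR quantity: three 32.33 kg packs = 96.99 kg.
96.99 kg is within the ocean vessel limit of 100 kg for Category SR.
The segregation rule (Category SR with Category CG) does not apply to Category CR with Category SR.

No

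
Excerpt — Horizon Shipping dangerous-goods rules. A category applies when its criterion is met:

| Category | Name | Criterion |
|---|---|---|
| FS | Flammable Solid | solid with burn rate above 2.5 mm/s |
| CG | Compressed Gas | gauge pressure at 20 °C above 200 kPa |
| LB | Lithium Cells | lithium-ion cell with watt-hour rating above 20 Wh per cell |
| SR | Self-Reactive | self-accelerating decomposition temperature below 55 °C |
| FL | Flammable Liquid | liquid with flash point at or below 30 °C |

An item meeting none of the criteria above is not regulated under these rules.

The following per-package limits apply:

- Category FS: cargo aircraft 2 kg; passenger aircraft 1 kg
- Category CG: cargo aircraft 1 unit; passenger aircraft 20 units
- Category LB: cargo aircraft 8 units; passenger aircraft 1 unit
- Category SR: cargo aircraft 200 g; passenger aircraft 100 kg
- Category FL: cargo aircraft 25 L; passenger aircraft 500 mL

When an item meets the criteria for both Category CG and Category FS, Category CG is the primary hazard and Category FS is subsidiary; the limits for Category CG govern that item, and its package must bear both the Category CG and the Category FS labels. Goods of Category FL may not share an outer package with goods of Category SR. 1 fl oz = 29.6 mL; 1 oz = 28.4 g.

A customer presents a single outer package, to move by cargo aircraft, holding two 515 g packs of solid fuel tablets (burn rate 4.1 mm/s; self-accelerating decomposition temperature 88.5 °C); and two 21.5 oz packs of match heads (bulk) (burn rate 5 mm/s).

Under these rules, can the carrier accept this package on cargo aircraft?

The solid fuel tablets have burn rate 4.1 mm/s, which is > 2.5 mm/s, so they are Category FS (Flammable Solid).
Match heads (bulk): burn rate 5 mm/s > 2.5 mm/s → Category FS (Flammable Solid).
Total Category FS: (two 515 g packs = 1.03 kg) + (two 21.5 oz packs = 1221.2 g) = 2251.2 g.
That exceeds the Category FS cargo aircraft limit of 2 kg.

No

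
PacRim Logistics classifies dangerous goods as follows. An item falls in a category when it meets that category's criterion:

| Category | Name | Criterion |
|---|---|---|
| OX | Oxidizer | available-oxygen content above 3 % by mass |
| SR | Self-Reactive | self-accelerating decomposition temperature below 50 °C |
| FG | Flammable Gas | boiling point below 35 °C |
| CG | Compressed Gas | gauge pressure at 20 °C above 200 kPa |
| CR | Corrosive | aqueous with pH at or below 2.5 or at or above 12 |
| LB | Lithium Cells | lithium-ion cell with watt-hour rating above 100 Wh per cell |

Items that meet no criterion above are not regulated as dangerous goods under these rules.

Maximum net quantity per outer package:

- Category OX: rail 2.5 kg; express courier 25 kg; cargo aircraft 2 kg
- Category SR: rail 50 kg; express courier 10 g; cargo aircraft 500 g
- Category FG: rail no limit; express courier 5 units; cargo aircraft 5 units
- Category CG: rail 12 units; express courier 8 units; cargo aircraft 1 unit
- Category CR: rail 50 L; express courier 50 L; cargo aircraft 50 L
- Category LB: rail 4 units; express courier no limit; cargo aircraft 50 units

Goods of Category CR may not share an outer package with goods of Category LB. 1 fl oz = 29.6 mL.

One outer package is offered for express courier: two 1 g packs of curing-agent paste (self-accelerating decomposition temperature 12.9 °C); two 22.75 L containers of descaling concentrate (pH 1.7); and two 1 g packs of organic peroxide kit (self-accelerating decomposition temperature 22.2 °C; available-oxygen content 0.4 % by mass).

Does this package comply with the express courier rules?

Self-accelerating decomposition temperature 12.9 °C meets the Category SR criterion (Self-Reactive), so the curing-agent paste is Category SR.
Descaling concentrate: pH 1.7 ≤ 2.5 → Category CR (Corrosive).
Organic peroxide kit: self-accelerating decomposition temperature 22.2 °C < 50 °C → Category SR (Self-Reactive).
Category CR quantity: two 22.75 L containers = 45.5 L.
45.5 L ≤ 50 L (express courier limit, Category CR) — within limit.
Total Category SR: (two 1 g packs = 2 g) + (two 1 g packs = 2 g) = 4 g.
4 g ≤ 10 g (express courier limit, Category SR) — within limit.
The segregation rule (Category CR with Category LB) does not apply to Category CR with Category SR.
Every hazard category is within its express courier limit and no segregation rule is violated.

Yes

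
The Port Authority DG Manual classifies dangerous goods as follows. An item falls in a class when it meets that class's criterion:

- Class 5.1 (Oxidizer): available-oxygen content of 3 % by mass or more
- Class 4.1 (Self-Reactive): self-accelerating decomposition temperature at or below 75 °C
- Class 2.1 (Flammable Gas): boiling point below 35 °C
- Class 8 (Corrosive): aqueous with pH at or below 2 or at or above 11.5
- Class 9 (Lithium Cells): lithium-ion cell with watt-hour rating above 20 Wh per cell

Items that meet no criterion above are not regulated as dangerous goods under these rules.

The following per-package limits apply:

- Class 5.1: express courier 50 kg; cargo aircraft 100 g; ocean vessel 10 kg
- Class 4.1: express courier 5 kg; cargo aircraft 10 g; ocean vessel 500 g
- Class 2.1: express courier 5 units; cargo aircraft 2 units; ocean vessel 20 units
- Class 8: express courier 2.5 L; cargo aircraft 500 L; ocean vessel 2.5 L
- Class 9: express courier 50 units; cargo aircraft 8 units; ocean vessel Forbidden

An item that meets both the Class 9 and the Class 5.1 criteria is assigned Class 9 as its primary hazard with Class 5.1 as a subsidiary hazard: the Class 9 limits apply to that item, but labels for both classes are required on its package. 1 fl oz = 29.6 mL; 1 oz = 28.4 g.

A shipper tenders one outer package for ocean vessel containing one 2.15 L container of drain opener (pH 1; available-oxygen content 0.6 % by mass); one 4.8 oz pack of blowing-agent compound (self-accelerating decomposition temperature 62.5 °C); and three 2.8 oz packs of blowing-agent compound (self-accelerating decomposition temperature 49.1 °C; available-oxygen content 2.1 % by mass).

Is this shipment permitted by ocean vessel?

Yes

The drain opener has pH 1, which is ≤ 2, so it is Class 8 (Corrosive).
The blowing-agent compound has self-accelerating decomposition temperature 62.5 °C, which is ≤ 75 °C, so it is Class 4.1 (Self-Reactive).
The blowing-agent compound has self-accelerating decomposition temperature 49.1 °C, which is ≤ 75 °C, so it is Class 4.1 (Self-Reactive).
Class 4.1 net quantity: (one 4.8 oz pack = 136.32 g) + (three 2.8 oz packs = 238.56 g) = 374.88 g.
374.88 g is within the ocean vessel limit of 500 g for Class 4.1.
Class 8 quantity: 2.15 L.
That is within the Class 8 ocean vessel limit of 2.5 L.
Every hazard class is within its ocean vessel limit and no segregation rule is violated.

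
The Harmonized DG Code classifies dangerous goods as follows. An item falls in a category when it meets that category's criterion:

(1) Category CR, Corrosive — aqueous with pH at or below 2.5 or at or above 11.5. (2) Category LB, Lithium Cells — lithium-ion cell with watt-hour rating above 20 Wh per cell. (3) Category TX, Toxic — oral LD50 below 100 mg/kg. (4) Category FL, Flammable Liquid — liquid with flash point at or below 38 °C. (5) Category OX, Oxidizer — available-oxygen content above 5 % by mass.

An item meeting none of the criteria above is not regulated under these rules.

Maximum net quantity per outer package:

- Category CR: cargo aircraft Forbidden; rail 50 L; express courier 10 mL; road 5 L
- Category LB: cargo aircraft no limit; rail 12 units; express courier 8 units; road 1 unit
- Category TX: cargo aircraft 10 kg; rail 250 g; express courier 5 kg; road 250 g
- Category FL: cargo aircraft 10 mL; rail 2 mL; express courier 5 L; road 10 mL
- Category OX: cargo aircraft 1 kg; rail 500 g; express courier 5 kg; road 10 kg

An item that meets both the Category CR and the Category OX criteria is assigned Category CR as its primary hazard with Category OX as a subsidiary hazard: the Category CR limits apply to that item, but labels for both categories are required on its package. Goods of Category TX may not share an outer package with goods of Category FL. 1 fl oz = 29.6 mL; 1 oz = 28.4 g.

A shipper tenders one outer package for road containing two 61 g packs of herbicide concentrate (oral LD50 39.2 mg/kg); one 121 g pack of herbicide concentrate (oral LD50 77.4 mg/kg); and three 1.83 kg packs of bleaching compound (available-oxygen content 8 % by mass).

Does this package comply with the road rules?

Yes

Oral LD50 39.2 mg/kg meets the Category TX criterion (Toxic), so the herbicide concentrate is Category TX.
With oral LD50 77.4 mg/kg (< 100 mg/kg), the herbicide concentrate falls in Category TX.
The bleaching compound has available-oxygen content 8 % by mass, which is > 5 % by mass, so it is Category OX (Oxidizer).
Total Category TX: (two 61 g packs = 122 g) + 121 g = 243 g.
243 g is within the road limit of 250 g for Category TX.
Category OX quantity: three 1.83 kg packs = 5.49 kg.
5.49 kg ≤ 10 kg (road limit, Category OX) — within limit.
The segregation rule (Category TX with Category FL) does not apply to Category TX with Category OX.
Every hazard category is within its road limit and no segregation rule is violated.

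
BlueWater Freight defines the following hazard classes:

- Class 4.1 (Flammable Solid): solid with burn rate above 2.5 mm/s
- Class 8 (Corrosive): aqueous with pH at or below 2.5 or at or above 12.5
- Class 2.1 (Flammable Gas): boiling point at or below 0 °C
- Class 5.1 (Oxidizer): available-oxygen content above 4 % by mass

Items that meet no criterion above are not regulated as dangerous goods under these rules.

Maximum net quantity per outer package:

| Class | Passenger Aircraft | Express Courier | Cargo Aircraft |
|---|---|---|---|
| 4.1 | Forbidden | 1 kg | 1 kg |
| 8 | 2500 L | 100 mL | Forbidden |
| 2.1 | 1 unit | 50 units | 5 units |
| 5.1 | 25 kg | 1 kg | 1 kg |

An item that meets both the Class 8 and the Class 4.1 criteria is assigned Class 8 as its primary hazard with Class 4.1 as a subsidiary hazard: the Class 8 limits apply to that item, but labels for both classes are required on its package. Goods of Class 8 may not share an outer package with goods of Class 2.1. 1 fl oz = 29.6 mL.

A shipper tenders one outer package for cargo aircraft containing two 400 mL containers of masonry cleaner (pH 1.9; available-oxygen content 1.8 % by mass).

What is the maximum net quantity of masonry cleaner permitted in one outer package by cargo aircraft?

With pH 1.9 (≤ 2.5), the masonry cleaner falls in Class 8.
The cargo aircraft limit for Class 8 is Forbidden.

Forbidden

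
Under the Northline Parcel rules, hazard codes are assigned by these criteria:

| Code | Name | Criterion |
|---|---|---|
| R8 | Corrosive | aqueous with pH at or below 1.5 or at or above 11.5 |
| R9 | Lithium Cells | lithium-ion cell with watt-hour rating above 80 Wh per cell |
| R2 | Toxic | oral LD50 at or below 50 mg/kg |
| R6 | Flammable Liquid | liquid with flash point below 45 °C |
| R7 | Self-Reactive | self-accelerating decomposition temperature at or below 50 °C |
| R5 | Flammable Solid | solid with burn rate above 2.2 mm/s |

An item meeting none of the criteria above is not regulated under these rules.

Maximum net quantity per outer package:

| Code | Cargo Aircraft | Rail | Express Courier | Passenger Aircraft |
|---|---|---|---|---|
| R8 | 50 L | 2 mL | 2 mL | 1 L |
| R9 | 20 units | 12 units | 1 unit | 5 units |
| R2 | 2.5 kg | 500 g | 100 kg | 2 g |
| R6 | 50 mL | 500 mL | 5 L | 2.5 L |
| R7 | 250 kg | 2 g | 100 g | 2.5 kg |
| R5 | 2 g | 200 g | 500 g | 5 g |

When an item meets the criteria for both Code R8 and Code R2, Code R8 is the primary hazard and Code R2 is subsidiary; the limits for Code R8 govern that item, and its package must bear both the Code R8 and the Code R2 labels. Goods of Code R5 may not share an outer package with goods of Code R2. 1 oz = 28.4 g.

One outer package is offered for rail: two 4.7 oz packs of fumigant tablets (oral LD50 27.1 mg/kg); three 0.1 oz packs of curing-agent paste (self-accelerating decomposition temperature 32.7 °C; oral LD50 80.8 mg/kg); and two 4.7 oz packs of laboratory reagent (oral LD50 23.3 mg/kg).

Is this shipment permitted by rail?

No

Fumigant tablets: oral LD50 27.1 mg/kg ≤ 50 mg/kg → Code R2 (Toxic).
The curing-agent paste has self-accelerating decomposition temperature 32.7 °C, which is ≤ 50 °C, so it is Code R7 (Self-Reactive).
With oral LD50 23.3 mg/kg (≤ 50 mg/kg), the laboratory reagent falls in Code R2.
Total Code R2: (two 4.7 oz packs = 266.96 g) + (two 4.7 oz packs = 266.96 g) = 533.92 g.
533.92 g > 500 g (rail limit, Code R2) — over the limit.
Code R7 quantity: three 0.1 oz packs = 8.52 g.
That exceeds the Code R7 rail limit of 2 g.
The segregation rule (Code R5 with Code R2) does not apply to Code R2 with Code R7.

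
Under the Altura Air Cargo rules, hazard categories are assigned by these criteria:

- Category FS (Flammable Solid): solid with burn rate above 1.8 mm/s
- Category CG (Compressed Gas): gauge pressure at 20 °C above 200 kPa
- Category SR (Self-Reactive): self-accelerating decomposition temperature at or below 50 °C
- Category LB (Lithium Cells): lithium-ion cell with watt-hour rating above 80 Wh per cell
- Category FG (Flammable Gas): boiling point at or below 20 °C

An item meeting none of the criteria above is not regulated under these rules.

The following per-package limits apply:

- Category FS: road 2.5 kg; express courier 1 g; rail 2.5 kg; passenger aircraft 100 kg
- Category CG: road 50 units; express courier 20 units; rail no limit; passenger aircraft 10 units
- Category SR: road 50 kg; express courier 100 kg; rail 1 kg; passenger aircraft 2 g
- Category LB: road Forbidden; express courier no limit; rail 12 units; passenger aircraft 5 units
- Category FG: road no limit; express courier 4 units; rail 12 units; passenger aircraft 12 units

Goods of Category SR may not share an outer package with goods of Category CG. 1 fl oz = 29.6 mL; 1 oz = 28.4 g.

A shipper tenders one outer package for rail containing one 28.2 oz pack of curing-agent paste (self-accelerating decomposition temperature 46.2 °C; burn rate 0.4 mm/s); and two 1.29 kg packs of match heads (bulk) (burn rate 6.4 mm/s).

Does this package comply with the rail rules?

Self-accelerating decomposition temperature 46.2 °C meets the Category SR criterion (Self-Reactive), so the curing-agent paste is Category SR.
The match heads (bulk) have burn rate 6.4 mm/s, which is > 1.8 mm/s, so they are Category FS (Flammable Solid).
Category SR quantity: one 28.2 oz pack = 800.88 g.
That is within the Category SR rail limit of 1 kg.
Category FS quantity: two 1.29 kg packs = 2.58 kg.
2.58 kg > 2.5 kg (rail limit, Category FS) — over the limit.
The segregation rule (Category SR with Category CG) does not apply to Category SR with Category FS.

No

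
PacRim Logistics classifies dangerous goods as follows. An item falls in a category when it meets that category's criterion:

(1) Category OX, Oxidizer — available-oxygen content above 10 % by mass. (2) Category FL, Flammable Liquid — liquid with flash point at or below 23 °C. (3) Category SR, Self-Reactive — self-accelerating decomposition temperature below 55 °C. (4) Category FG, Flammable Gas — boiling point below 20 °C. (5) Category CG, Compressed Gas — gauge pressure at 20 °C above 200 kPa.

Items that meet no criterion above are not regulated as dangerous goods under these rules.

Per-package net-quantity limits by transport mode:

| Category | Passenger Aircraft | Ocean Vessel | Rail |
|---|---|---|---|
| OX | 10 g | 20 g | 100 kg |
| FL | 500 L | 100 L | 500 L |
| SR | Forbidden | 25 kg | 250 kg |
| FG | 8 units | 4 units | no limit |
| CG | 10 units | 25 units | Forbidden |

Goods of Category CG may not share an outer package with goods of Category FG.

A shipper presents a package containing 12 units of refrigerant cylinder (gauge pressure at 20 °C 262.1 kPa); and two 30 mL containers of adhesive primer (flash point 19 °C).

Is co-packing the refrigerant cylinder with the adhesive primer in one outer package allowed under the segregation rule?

Yes

Refrigerant cylinder: gauge pressure at 20 °C 262.1 kPa > 200 kPa → Category CG (Compressed Gas).
The adhesive primer has flash point 19 °C, which is ≤ 23 °C, so it is Category FL (Flammable Liquid).
No segregation rule bars Category CG with Category FL.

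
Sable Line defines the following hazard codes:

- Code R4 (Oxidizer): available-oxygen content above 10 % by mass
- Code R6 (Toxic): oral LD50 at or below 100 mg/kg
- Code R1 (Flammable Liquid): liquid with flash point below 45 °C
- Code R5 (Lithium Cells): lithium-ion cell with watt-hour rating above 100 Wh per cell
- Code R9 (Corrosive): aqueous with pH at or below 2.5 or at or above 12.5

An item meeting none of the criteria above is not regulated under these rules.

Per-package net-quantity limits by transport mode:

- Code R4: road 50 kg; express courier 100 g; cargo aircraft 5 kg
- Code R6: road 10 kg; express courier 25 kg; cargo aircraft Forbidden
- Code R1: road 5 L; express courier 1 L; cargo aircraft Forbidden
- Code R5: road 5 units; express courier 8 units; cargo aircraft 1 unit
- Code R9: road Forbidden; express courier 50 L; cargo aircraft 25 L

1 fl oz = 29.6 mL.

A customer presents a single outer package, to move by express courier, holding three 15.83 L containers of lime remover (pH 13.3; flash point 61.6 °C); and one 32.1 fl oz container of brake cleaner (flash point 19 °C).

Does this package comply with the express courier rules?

Yes

Lime remover: pH 13.3 ≥ 12.5 → Code R9 (Corrosive).
Flash point 19 °C meets the Code R1 criterion (Flammable Liquid), so the brake cleaner is Code R1.
Code R9 quantity: three 15.83 L containers = 47.49 L.
47.49 L ≤ 50 L (express courier limit, Code R9) — within limit.
Code R1 quantity: one 32.1 fl oz container = 950.16 mL.
950.16 mL is within the express courier limit of 1 L for Code R1.
Every hazard code is within its express courier limit and no segregation rule is violated.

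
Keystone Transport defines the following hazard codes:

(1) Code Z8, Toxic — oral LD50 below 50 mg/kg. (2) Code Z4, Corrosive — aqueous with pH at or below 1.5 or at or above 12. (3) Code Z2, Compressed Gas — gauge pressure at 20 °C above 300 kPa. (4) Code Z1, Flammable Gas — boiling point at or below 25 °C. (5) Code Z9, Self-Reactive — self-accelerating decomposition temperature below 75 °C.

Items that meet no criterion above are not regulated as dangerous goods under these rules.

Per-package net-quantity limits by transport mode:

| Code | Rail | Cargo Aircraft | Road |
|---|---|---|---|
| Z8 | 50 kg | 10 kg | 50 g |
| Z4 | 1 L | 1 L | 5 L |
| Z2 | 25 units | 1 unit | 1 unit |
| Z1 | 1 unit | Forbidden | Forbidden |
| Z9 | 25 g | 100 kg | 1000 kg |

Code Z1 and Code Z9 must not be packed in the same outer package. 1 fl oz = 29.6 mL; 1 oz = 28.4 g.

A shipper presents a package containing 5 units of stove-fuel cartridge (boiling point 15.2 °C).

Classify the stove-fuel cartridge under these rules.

Stove-fuel cartridge: boiling point 15.2 °C ≤ 25 °C → Code Z1 (Flammable Gas).

Code Z1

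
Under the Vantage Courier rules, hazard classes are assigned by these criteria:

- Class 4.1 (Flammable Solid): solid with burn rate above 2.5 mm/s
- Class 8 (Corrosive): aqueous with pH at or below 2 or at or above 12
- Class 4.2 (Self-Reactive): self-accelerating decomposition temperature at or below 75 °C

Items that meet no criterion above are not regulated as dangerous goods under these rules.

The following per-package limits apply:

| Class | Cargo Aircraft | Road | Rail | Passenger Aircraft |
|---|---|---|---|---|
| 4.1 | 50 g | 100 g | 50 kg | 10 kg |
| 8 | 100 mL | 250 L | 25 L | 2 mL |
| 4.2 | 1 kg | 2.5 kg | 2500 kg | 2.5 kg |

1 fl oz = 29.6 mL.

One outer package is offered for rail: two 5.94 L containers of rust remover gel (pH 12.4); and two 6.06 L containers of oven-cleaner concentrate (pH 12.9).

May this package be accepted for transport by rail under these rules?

Yes

pH 12.4 meets the Class 8 criterion (Corrosive), so the rust remover gel is Class 8.
With pH 12.9 (≥ 12), the oven-cleaner concentrate falls in Class 8.
Class 8 net quantity: (two 5.94 L containers = 11.88 L) + (two 6.06 L containers = 12.12 L) = 24 L.
24 L ≤ 25 L (rail limit, Class 8) — within limit.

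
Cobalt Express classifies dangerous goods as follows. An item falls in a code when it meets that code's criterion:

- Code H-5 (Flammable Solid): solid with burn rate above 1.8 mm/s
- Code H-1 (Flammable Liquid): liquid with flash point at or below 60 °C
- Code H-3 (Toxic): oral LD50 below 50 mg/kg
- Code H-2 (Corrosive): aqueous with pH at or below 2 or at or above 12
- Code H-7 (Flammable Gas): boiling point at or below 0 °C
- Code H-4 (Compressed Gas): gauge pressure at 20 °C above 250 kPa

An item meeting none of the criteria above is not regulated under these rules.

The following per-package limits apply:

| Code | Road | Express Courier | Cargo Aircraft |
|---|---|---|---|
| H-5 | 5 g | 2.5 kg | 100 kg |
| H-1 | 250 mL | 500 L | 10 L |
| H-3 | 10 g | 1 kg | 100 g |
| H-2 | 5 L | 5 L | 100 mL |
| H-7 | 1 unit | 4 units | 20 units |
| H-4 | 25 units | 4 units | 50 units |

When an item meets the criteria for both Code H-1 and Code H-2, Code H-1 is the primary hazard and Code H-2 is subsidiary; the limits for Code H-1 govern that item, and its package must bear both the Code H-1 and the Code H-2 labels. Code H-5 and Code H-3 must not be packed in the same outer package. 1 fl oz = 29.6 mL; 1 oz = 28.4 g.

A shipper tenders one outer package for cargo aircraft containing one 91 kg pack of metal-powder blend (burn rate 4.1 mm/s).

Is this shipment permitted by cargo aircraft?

Yes

With burn rate 4.1 mm/s (> 1.8 mm/s), the metal-powder blend falls in Code H-5.
Code H-5 quantity: 91 kg.
That is within the Code H-5 cargo aircraft limit of 100 kg.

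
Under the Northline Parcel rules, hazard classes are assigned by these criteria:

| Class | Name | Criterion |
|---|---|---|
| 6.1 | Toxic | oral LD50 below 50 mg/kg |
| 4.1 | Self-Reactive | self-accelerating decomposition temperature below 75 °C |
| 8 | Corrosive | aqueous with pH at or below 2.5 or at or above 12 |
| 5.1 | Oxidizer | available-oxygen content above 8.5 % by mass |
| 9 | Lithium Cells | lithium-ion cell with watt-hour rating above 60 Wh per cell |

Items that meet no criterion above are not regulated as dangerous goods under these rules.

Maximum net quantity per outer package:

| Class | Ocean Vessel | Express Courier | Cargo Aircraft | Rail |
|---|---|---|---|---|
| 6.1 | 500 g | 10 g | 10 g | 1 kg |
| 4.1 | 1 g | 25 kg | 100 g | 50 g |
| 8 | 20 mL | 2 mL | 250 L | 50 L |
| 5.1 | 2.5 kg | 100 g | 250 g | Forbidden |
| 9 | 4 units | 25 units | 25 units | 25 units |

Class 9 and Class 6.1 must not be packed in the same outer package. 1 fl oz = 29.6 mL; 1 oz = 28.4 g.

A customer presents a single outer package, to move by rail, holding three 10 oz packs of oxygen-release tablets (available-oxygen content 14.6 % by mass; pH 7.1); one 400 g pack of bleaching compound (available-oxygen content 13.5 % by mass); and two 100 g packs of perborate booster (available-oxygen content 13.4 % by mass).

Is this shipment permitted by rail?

No

The oxygen-release tablets have available-oxygen content 14.6 % by mass, which is > 8.5 % by mass, so they are Class 5.1 (Oxidizer).
Bleaching compound: available-oxygen content 13.5 % by mass > 8.5 % by mass → Class 5.1 (Oxidizer).
With available-oxygen content 13.4 % by mass (> 8.5 % by mass), the perborate booster falls in Class 5.1.
Class 5.1 net quantity: (three 10 oz packs = 852 g) + 400 g + (two 100 g packs = 200 g) = 1.452 kg.
By rail, Class 5.1 is Forbidden regardless of quantity.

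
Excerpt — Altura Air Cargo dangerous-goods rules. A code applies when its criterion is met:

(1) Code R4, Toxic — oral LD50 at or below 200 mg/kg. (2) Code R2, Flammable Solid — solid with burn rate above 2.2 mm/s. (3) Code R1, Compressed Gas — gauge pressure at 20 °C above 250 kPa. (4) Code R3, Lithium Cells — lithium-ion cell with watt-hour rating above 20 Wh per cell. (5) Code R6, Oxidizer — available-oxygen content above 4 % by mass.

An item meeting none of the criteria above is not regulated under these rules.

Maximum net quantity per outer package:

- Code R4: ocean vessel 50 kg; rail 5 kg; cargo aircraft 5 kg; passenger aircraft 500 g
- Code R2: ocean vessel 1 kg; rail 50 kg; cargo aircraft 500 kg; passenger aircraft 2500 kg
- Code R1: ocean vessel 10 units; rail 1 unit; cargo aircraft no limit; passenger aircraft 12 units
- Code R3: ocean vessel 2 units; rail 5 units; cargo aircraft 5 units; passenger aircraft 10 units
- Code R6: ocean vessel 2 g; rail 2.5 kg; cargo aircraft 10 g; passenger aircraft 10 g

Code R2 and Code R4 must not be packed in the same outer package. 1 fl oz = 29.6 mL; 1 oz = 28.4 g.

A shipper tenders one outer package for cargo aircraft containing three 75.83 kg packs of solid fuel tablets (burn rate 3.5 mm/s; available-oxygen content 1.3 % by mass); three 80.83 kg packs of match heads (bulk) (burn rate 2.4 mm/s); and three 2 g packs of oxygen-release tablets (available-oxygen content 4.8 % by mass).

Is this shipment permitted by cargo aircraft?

Yes

Burn rate 3.5 mm/s meets the Code R2 criterion (Flammable Solid), so the solid fuel tablets are Code R2.
Burn rate 2.4 mm/s meets the Code R2 criterion (Flammable Solid), so the match heads (bulk) are Code R2.
Oxygen-release tablets: available-oxygen content 4.8 % by mass > 4 % by mass → Code R6 (Oxidizer).
Total Code R2: (three 75.83 kg packs = 227.49 kg) + (three 80.83 kg packs = 242.49 kg) = 469.98 kg.
469.98 kg is within the cargo aircraft limit of 500 kg for Code R2.
Code R6 quantity: three 2 g packs = 6 g.
6 g ≤ 10 g (cargo aircraft limit, Code R6) — within limit.
The segregation rule (Code R2 with Code R4) does not apply to Code R2 with Code R6.
Every hazard code is within its cargo aircraft limit and no segregation rule is violated.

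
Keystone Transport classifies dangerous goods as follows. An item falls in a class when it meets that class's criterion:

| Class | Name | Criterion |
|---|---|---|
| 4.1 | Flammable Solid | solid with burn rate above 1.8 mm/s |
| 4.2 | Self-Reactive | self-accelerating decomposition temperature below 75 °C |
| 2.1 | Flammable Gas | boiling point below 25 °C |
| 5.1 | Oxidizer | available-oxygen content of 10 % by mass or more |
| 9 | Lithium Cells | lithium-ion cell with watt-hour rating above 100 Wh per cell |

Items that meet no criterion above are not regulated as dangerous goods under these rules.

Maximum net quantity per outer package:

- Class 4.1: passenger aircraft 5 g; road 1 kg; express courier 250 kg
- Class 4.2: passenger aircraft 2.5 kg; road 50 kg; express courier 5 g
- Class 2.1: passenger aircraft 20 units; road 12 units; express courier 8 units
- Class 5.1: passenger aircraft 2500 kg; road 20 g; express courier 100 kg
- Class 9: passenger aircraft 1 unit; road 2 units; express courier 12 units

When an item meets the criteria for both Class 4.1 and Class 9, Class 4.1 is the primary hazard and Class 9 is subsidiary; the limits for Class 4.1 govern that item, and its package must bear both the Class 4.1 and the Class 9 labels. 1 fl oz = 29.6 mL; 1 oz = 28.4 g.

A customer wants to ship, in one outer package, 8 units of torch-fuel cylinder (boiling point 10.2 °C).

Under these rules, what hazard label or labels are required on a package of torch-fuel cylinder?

Class 2.1

The torch-fuel cylinder has boiling point 10.2 °C, which is < 25 °C, so it is Class 2.1 (Flammable Gas).
Only the Class 2.1 label is required.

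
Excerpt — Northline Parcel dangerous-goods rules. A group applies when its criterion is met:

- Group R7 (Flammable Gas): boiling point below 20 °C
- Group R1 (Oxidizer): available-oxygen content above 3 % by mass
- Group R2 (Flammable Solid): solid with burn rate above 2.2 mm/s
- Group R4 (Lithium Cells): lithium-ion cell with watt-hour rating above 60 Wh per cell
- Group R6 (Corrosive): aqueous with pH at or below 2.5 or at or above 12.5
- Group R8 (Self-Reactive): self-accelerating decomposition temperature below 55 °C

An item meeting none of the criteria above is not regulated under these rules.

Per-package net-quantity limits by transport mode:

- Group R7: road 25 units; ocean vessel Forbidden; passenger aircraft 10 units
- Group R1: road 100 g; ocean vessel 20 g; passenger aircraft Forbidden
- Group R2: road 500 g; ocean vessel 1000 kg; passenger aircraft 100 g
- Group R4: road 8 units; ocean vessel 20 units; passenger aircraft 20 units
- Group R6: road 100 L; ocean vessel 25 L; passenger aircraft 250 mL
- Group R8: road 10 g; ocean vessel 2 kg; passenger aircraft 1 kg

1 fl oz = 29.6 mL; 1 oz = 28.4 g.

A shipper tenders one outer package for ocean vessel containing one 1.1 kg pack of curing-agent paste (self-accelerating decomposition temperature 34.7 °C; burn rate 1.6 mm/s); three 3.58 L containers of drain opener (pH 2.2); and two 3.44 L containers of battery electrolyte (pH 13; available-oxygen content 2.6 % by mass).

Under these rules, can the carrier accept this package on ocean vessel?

Self-accelerating decomposition temperature 34.7 °C meets the Group R8 criterion (Self-Reactive), so the curing-agent paste is Group R8.
With pH 2.2 (≤ 2.5), the drain opener falls in Group R6.
With pH 13 (≥ 12.5), the battery electrolyte falls in Group R6.
Group R6 net quantity: (three 3.58 L containers = 10.74 L) + (two 3.44 L containers = 6.88 L) = 17.62 L.
17.62 L ≤ 25 L (ocean vessel limit, Group R6) — within limit.
Group R8 quantity: 1.1 kg.
That is within the Group R8 ocean vessel limit of 2 kg.
Every hazard group is within its ocean vessel limit and no segregation rule is violated.

Yes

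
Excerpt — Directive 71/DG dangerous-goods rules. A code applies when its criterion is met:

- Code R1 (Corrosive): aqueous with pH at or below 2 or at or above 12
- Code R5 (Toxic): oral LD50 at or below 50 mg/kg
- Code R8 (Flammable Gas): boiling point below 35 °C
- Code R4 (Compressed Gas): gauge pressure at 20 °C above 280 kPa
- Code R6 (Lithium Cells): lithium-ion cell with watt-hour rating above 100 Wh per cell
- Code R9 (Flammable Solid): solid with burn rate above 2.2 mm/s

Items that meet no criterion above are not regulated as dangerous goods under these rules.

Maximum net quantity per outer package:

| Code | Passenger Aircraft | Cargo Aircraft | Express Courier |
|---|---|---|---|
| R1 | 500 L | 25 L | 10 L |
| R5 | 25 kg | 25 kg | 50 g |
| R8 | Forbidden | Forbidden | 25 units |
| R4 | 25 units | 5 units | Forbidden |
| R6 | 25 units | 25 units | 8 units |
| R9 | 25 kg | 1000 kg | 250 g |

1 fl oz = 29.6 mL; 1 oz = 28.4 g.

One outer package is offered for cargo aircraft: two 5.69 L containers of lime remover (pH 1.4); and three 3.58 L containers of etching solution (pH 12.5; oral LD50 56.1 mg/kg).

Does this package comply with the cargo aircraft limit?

pH 1.4 meets the Code R1 criterion (Corrosive), so the lime remover is Code R1.
With pH 12.5 (≥ 12), the etching solution falls in Code R1.
Total Code R1: (two 5.69 L containers = 11.38 L) + (three 3.58 L containers = 10.74 L) = 22.12 L.
22.12 L is within the cargo aircraft limit of 25 L for Code R1.

Yes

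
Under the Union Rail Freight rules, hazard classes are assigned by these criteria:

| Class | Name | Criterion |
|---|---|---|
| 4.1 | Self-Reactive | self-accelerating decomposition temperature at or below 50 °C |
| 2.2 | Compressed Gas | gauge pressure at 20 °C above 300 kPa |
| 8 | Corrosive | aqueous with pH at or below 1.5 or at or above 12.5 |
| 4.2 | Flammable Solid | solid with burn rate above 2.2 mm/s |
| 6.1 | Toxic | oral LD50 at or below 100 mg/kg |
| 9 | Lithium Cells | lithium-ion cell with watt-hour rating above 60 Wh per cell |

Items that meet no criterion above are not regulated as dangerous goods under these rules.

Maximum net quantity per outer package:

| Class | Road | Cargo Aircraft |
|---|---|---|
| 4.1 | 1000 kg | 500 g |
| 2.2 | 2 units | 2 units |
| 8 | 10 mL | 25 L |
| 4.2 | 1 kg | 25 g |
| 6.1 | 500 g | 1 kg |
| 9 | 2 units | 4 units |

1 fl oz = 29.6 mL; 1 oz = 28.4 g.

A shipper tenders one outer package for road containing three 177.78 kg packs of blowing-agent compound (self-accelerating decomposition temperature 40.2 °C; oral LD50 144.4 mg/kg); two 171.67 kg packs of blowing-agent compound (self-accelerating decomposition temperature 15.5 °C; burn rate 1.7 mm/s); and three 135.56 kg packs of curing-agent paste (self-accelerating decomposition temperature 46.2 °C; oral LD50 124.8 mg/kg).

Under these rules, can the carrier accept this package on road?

No

With self-accelerating decomposition temperature 40.2 °C (≤ 50 °C), the blowing-agent compound falls in Class 4.1.
Blowing-agent compound: self-accelerating decomposition temperature 15.5 °C ≤ 50 °C → Class 4.1 (Self-Reactive).
The curing-agent paste has self-accelerating decomposition temperature 46.2 °C, which is ≤ 50 °C, so it is Class 4.1 (Self-Reactive).
Class 4.1 net quantity: (three 177.78 kg packs = 533.34 kg) + (two 171.67 kg packs = 343.34 kg) + (three 135.56 kg packs = 406.68 kg) = 1283.36 kg.
That exceeds the Class 4.1 road limit of 1000 kg.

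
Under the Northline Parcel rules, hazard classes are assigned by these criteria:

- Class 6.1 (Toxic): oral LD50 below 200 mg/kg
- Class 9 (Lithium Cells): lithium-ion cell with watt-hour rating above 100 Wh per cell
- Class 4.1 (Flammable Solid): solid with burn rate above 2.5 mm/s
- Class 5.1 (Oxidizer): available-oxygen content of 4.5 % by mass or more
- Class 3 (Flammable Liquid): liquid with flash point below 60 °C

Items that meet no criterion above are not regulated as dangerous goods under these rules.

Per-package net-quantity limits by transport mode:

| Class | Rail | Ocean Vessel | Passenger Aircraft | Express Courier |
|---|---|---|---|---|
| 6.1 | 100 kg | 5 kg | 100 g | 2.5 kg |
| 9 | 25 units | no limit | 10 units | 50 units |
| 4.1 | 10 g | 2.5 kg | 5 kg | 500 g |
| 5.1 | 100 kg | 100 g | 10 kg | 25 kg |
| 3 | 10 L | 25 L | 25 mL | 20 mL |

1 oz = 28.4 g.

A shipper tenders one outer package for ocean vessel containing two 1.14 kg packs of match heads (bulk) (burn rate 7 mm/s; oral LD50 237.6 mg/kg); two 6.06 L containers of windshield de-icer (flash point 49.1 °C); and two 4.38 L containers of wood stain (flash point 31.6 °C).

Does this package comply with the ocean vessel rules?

The match heads (bulk) have burn rate 7 mm/s, which is > 2.5 mm/s, so they are Class 4.1 (Flammable Solid).
Flash point 49.1 °C meets the Class 3 criterion (Flammable Liquid), so the windshield de-icer is Class 3.
The wood stain has flash point 31.6 °C, which is < 60 °C, so it is Class 3 (Flammable Liquid).
Class 4.1 quantity: two 1.14 kg packs = 2.28 kg.
2.28 kg ≤ 2.5 kg (ocean vessel limit, Class 4.1) — within limit.
Total Class 3: (two 6.06 L containers = 12.12 L) + (two 4.38 L containers = 8.76 L) = 20.88 L.
That is within the Class 3 ocean vessel limit of 25 L.
Every hazard class is within its ocean vessel limit and no segregation rule is violated.

Yes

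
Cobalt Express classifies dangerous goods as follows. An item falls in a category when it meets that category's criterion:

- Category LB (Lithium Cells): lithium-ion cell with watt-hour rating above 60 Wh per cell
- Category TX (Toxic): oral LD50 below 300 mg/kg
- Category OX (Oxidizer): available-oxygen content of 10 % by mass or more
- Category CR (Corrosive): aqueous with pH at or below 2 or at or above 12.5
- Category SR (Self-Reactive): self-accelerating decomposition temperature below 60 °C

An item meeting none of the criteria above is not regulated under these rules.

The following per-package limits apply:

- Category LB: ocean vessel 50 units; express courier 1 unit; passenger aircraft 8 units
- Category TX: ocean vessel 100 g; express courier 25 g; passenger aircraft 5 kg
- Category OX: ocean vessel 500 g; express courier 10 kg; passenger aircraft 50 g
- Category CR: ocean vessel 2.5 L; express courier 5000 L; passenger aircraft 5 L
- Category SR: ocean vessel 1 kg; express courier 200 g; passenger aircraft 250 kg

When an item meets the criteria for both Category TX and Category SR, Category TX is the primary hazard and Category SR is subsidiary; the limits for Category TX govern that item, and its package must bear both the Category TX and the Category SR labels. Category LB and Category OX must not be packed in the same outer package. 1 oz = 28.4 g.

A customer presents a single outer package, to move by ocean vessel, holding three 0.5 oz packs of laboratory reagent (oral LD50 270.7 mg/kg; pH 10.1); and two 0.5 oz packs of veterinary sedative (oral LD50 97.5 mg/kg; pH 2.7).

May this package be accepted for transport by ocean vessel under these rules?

Yes

Laboratory reagent: oral LD50 270.7 mg/kg < 300 mg/kg → Category TX (Toxic).
Veterinary sedative: oral LD50 97.5 mg/kg < 300 mg/kg → Category TX (Toxic).
Total Category TX: (three 0.5 oz packs = 42.6 g) + (two 0.5 oz packs = 28.4 g) = 71 g.
That is within the Category TX ocean vessel limit of 100 g.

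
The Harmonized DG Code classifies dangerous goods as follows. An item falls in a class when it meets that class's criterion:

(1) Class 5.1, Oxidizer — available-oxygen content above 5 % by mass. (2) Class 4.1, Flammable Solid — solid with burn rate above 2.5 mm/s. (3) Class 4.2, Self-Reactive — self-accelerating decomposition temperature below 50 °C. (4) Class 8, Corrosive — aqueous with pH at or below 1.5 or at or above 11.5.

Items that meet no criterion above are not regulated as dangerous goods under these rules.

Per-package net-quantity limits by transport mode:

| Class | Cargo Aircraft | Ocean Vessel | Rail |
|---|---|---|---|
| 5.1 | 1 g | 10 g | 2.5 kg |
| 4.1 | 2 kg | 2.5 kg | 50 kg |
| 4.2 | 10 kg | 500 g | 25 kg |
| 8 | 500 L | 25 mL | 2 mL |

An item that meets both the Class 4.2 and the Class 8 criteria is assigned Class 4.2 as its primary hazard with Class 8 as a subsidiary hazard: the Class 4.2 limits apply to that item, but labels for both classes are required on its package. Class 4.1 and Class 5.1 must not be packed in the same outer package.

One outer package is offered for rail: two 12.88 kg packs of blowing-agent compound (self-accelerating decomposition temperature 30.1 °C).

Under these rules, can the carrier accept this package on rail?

Blowing-agent compound: self-accelerating decomposition temperature 30.1 °C < 50 °C → Class 4.2 (Self-Reactive).
Class 4.2 quantity: two 12.88 kg packs = 25.76 kg.
That exceeds the Class 4.2 rail limit of 25 kg.

No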